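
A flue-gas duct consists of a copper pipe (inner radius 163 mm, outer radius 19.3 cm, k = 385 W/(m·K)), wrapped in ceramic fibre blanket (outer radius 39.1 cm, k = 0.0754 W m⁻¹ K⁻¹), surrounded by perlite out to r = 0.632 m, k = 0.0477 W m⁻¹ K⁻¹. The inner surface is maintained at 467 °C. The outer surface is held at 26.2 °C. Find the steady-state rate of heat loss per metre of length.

Q' = 143 W/m

Treat each layer as a resistance in series:
  R'_copper = ln(0.193/0.163)/(2πk) = 0.1689/(2π·385) = 6.984×10^-5 m·K/W
  R'_ceramic fibre blanket = ln(0.391/0.193)/(2πk) = 0.7060/(2π·0.0754) = 1.490 m·K/W
  R'_perlite = ln(0.632/0.391)/(2πk) = 0.4802/(2π·0.0477) = 1.602 m·K/W
ΣR = 6.984×10^-5 + 1.490 + 1.602 = 3.092 m·K/W
Q' = ΔT/ΣR = (467 °C − 26.2 °C)/3.092 = 143 W/m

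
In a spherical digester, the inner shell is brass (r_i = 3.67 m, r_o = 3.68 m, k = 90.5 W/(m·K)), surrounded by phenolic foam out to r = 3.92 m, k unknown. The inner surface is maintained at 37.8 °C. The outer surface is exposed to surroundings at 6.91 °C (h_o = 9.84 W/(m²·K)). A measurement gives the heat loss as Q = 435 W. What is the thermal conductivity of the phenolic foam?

ΣR = ΔT/Q = |37.8 − 6.91|/435 = 0.07101 K/W
Known resistances:
  R_brass = (1/3.67 − 1/3.68)/(4πk) = 7.404×10^-4/(4π·90.5) = 6.511×10^-7 K/W
  R_conv,out = 1/(4πr²h) = 1/(4π·3.92²·9.84) = 5.263×10^-4 K/W
R_phenolic foam = ΣR − ΣR_known = 0.07101 − 5.270×10^-4 = 0.07048 K/W
(1/r₁−1/r₂)/(4πk) = 0.07048 ⇒ k = 0.01664/(4π·0.07048) = 0.0188 W/m·K

k = 0.0188 W/m·K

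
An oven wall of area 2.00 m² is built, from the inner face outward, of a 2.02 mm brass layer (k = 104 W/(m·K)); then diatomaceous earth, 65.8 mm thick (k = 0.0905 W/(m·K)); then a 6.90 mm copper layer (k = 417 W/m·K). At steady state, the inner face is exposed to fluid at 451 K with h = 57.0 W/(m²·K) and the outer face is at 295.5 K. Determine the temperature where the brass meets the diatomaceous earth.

Resistance network (inner→outer):
  R_conv,in = 1/(hA) = 1/(57.0·2.00) = 0.008772 K/W
  R_brass = L/(kA) = 0.00202/(104·2.00) = 9.712×10^-6 K/W
  R_diatomaceous earth = L/(kA) = 0.0658/(0.0905·2.00) = 0.3635 K/W
  R_copper = L/(kA) = 0.00690/(417·2.00) = 8.273×10^-6 K/W
ΣR = 0.008772 + 9.712×10^-6 + 0.3635 + 8.273×10^-6 = 0.3723 K/W
Q = ΔT/ΣR = (451 K − 295.5 K)/0.3723 = 417.7 W
From the inner boundary to the brass/diatomaceous earth interface, ΣR_partial = 0.008782 K/W.
T_interface = T_in − Q·ΣR_partial = 451 K − (417.7)(0.008782) = 447 K

T = 447 K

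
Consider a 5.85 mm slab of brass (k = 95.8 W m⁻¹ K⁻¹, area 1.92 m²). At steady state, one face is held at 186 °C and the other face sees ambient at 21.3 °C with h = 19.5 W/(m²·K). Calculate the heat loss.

Q = 6160 W

Series thermal resistances, inner to outer:
  R_brass = L/(kA) = 0.00585/(95.8·1.92) = 3.180×10^-5 K/W
  R_conv,out = 1/(hA) = 1/(19.5·1.92) = 0.02671 K/W
ΣR = 3.180×10^-5 + 0.02671 = 0.02674 K/W
Q = ΔT/ΣR = (186 °C − 21.3 °C)/0.02674 = 6160 W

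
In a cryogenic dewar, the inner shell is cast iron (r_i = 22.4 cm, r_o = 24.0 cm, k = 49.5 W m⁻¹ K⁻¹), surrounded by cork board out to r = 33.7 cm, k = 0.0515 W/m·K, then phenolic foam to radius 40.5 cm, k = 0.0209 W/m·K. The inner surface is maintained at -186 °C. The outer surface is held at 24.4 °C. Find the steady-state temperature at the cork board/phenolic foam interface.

Series thermal resistances, inner to outer:
  R_cast iron = (1/0.224 − 1/0.240)/(4πk) = 0.2976/(4π·49.5) = 4.785×10^-4 K/W
  R_cork board = (1/0.240 − 1/0.337)/(4πk) = 1.199/(4π·0.0515) = 1.853 K/W
  R_phenolic foam = (1/0.337 − 1/0.405)/(4πk) = 0.4982/(4π·0.0209) = 1.897 K/W
ΣR = 4.785×10^-4 + 1.853 + 1.897 = 3.750 K/W
Q = ΔT/ΣR = (-186 °C − 24.4 °C)/3.750 = -56.11 W
From the inner boundary to the cork board/phenolic foam interface, ΣR_partial = 1.853 K/W.
T_interface = T_in − Q·ΣR_partial = -186 °C − (-56.11)(1.853) = -82.0 °C

T = -82.0 °C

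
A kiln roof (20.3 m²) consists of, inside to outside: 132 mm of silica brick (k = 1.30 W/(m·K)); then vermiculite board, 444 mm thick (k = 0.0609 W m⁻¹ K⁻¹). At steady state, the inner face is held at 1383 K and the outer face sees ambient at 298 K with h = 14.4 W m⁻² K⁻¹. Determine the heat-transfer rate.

Q = 2.95 kW

Series thermal resistances, inner to outer:
  R_silica brick = L/(kA) = 0.132/(1.30·20.3) = 0.005002 K/W
  R_vermiculite board = L/(kA) = 0.444/(0.0609·20.3) = 0.3591 K/W
  R_conv,out = 1/(hA) = 1/(14.4·20.3) = 0.003421 K/W
ΣR = 0.005002 + 0.3591 + 0.003421 = 0.3675 K/W
Q = ΔT/ΣR = (1383 K − 298 K)/0.3675 = 2950 W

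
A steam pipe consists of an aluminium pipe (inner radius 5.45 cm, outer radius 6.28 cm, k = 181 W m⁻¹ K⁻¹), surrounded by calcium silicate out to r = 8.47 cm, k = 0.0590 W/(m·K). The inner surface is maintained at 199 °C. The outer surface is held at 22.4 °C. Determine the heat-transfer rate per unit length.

Q' = 219 W/m

Treat each layer as a resistance in series:
  R'_aluminium = ln(0.0628/0.0545)/(2πk) = 0.1418/(2π·181) = 1.246×10^-4 m·K/W
  R'_calcium silicate = ln(0.0847/0.0628)/(2πk) = 0.2992/(2π·0.0590) = 0.8070 m·K/W
ΣR = 1.246×10^-4 + 0.8070 = 0.8071 m·K/W
Q' = ΔT/ΣR = (199 °C − 22.4 °C)/0.8071 = 219 W/m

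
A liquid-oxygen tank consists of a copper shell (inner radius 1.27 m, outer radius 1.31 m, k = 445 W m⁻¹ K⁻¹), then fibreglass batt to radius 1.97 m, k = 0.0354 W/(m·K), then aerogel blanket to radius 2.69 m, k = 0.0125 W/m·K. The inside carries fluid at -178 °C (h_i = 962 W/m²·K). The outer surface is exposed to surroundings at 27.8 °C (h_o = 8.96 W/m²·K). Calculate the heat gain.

Q = 143 W

Series thermal resistances, inner to outer:
  R_conv,in = 1/(4πr²h) = 1/(4π·1.27²·962) = 5.129×10^-5 K/W
  R_copper = (1/1.27 − 1/1.31)/(4πk) = 0.02404/(4π·445) = 4.299×10^-6 K/W
  R_fibreglass batt = (1/1.31 − 1/1.97)/(4πk) = 0.2557/(4π·0.0354) = 0.5749 K/W
  R_aerogel blanket = (1/1.97 − 1/2.69)/(4πk) = 0.1359/(4π·0.0125) = 0.8650 K/W
  R_conv,out = 1/(4πr²h) = 1/(4π·2.69²·8.96) = 0.001227 K/W
ΣR = 5.129×10^-5 + 4.299×10^-6 + 0.5749 + 0.8650 + 0.001227 = 1.441 K/W
Q = ΔT/ΣR = (-178 °C − 27.8 °C)/1.441 = -143 W
(Negative Q ⇒ heat flows inward; heat gain = 143 W.)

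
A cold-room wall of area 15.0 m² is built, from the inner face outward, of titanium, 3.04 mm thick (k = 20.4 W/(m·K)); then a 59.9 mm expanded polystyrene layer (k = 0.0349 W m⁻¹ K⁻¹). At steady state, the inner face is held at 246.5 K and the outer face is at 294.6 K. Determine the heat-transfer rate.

Q = 420 W

Resistance network (inner→outer):
  R_titanium = L/(kA) = 0.00304/(20.4·15.0) = 9.935×10^-6 K/W
  R_expanded polystyrene = L/(kA) = 0.0599/(0.0349·15.0) = 0.1144 K/W
ΣR = 9.935×10^-6 + 0.1144 = 0.1144 K/W
Q = ΔT/ΣR = (246.5 K − 294.6 K)/0.1144 = -420 W
(Negative Q ⇒ heat flows inward; heat gain = 420 W.)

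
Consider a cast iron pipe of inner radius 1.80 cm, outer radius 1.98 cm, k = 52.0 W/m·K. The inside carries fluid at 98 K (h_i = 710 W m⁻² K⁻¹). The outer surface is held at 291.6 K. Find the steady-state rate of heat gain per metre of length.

Q' = 15200 W/m

Resistance network (inner→outer):
  R'_conv,in = 1/(2πr h) = 1/(2π·0.0180·710) = 0.01245 m·K/W
  R'_cast iron = ln(0.0198/0.0180)/(2πk) = 0.09531/(2π·52.0) = 2.917×10^-4 m·K/W
ΣR = 0.01245 + 2.917×10^-4 = 0.01274 m·K/W
Q' = ΔT/ΣR = (98 K − 291.6 K)/0.01274 = -15200 W/m
(Negative Q' ⇒ heat flows inward; heat gain = 15200 W/m.)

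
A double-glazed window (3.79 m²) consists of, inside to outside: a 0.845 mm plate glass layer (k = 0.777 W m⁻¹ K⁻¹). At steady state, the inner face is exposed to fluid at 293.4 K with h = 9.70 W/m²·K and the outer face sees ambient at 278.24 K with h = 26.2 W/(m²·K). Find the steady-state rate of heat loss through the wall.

Q = 404 W

Treat each layer as a resistance in series:
  R_conv,in = 1/(hA) = 1/(9.70·3.79) = 0.02720 K/W
  R_plate glass = L/(kA) = 8.45×10^-4/(0.777·3.79) = 2.869×10^-4 K/W
  R_conv,out = 1/(hA) = 1/(26.2·3.79) = 0.01007 K/W
ΣR = 0.02720 + 2.869×10^-4 + 0.01007 = 0.03756 K/W
Q = ΔT/ΣR = (293.4 K − 278.24 K)/0.03756 = 404 W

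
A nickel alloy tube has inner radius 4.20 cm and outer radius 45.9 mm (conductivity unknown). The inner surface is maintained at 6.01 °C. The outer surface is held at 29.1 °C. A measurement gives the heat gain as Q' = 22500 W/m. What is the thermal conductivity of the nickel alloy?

k = 13.8 W/m·K

ΣR = ΔT/Q' = |6.01 − 29.1|/22500 = 0.001026 m·K/W
ln(r₂/r₁)/(2πk) = 0.001026 ⇒ k = 0.08880/(2π·0.001026) = 13.8 W/m·K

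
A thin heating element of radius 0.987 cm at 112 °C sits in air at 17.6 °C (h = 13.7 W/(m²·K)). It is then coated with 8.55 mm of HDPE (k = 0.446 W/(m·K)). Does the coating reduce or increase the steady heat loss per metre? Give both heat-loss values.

Critical radius for a cylinder: r_cr = k/h = 0.0326 m = 3.26 cm.
Outer radius after coating: r₂ = 0.00987 + 0.00855 = 0.01842 m.
Since r₁ < r_cr and r₂ ≤ r_cr, the coating moves toward the maximum at r_cr — heat loss rises.
Bare: R = 1/(2πr₁h) = 1.177 m·K/W; Q = 94.4/1.177 = 80.2 W/m.
Coated: R = R_cond + R_conv = 0.8533 m·K/W; Q = 94.4/0.8533 = 111 W/m.

increases: 80.2 → 111 W/m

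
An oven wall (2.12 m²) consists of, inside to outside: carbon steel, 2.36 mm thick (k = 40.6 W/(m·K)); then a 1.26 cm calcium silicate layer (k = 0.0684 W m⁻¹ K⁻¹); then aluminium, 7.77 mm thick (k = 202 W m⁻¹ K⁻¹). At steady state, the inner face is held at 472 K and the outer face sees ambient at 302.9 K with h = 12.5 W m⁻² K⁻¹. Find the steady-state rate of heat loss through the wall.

Q = 1360 W

Series thermal resistances, inner to outer:
  R_carbon steel = L/(kA) = 0.00236/(40.6·2.12) = 2.742×10^-5 K/W
  R_calcium silicate = L/(kA) = 0.0126/(0.0684·2.12) = 0.08689 K/W
  R_aluminium = L/(kA) = 0.00777/(202·2.12) = 1.814×10^-5 K/W
  R_conv,out = 1/(hA) = 1/(12.5·2.12) = 0.03774 K/W
ΣR = 2.742×10^-5 + 0.08689 + 1.814×10^-5 + 0.03774 = 0.1247 K/W
Q = ΔT/ΣR = (472 K − 302.9 K)/0.1247 = 1360 W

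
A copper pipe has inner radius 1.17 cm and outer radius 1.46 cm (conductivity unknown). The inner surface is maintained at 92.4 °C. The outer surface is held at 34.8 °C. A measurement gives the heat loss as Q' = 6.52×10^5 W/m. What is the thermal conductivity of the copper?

k = 399 W/m·K

ΣR = ΔT/Q' = |92.4 − 34.8|/6.52×10^5 = 8.834×10^-5 m·K/W
ln(r₂/r₁)/(2πk) = 8.834×10^-5 ⇒ k = 0.2214/(2π·8.834×10^-5) = 399 W/m·K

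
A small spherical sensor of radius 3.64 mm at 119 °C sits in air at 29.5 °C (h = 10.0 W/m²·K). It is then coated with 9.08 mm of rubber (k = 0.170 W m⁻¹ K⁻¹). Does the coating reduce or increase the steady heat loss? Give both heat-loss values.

Critical radius for a sphere: r_cr = 2k/h = 0.0340 m = 3.40 cm.
Outer radius after coating: r₂ = 0.00364 + 0.00908 = 0.01272 m.
Since r₁ < r_cr and r₂ ≤ r_cr, the coating moves toward the maximum at r_cr — heat loss rises.
Bare: R = 1/(4πr₁²h) = 600.6 K/W; Q = 89.5/600.6 = 0.149 W.
Coated: R = R_cond + R_conv = 141.0 K/W; Q = 89.5/141.0 = 0.635 W.

increases: 0.149 → 0.635 W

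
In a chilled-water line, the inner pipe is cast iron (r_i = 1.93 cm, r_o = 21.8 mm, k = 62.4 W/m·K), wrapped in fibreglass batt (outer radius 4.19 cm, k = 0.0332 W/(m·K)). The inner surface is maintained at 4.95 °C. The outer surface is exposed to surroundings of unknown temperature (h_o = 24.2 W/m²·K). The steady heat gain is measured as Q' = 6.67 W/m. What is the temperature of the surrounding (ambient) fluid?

Sum the resistances:
  R'_cast iron = ln(0.0218/0.0193)/(2πk) = 0.1218/(2π·62.4) = 3.107×10^-4 m·K/W
  R'_fibreglass batt = ln(0.0419/0.0218)/(2πk) = 0.6534/(2π·0.0332) = 3.132 m·K/W
  R'_conv,out = 1/(2πr h) = 1/(2π·0.0419·24.2) = 0.1570 m·K/W
ΣR = 3.289 m·K/W
ΔT = Q'·ΣR = 6.67 × 3.289 = 21.94 K
Heat flows inward, so T_out = T_in + ΔT = 4.95 + 21.94 = 26.9 °C

T_out = 26.9 °C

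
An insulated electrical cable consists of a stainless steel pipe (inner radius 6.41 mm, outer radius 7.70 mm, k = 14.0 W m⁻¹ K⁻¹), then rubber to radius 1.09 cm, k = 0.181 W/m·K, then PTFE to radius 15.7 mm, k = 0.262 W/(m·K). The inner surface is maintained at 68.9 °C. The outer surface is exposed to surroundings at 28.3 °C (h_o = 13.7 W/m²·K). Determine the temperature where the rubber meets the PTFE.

T = 59.1 °C

Treat each layer as a resistance in series:
  R'_stainless steel = ln(0.00770/0.00641)/(2πk) = 0.1834/(2π·14.0) = 0.002084 m·K/W
  R'_rubber = ln(0.0109/0.00770)/(2πk) = 0.3475/(2π·0.181) = 0.3056 m·K/W
  R'_PTFE = ln(0.0157/0.0109)/(2πk) = 0.3649/(2π·0.262) = 0.2217 m·K/W
  R'_conv,out = 1/(2πr h) = 1/(2π·0.0157·13.7) = 0.7399 m·K/W
ΣR = 0.002084 + 0.3056 + 0.2217 + 0.7399 = 1.269 m·K/W
Q' = ΔT/ΣR = (68.9 °C − 28.3 °C)/1.269 = 31.99 W/m
From the inner boundary to the rubber/PTFE interface, ΣR_partial = 0.3077 m·K/W.
T_interface = T_in − Q'·ΣR_partial = 68.9 °C − (31.99)(0.3077) = 59.1 °C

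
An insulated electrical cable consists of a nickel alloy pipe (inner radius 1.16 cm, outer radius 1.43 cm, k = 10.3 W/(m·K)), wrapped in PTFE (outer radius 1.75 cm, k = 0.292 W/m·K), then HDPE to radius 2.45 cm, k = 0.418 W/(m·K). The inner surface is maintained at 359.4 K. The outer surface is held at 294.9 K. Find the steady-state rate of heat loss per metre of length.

Q' = 267 W/m

Treat each layer as a resistance in series:
  R'_nickel alloy = ln(0.0143/0.0116)/(2πk) = 0.2093/(2π·10.3) = 0.003233 m·K/W
  R'_PTFE = ln(0.0175/0.0143)/(2πk) = 0.2019/(2π·0.292) = 0.1101 m·K/W
  R'_HDPE = ln(0.0245/0.0175)/(2πk) = 0.3365/(2π·0.418) = 0.1281 m·K/W
ΣR = 0.003233 + 0.1101 + 0.1281 = 0.2414 m·K/W
Q' = ΔT/ΣR = (359.4 K − 294.9 K)/0.2414 = 267 W/m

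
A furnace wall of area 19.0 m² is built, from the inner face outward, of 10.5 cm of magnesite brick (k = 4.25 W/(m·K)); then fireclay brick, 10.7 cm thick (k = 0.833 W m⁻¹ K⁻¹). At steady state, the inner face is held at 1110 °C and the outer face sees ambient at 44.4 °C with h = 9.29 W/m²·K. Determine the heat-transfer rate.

Q = 77.6 kW

Resistance network (inner→outer):
  R_magnesite brick = L/(kA) = 0.105/(4.25·19.0) = 0.001300 K/W
  R_fireclay brick = L/(kA) = 0.107/(0.833·19.0) = 0.006761 K/W
  R_conv,out = 1/(hA) = 1/(9.29·19.0) = 0.005665 K/W
ΣR = 0.001300 + 0.006761 + 0.005665 = 0.01373 K/W
Q = ΔT/ΣR = (1110 °C − 44.4 °C)/0.01373 = 77600 W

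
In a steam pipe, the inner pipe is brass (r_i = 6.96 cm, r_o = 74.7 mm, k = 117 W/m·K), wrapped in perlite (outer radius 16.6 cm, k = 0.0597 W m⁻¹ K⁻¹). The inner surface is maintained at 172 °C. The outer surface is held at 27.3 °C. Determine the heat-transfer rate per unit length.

Resistance network (inner→outer):
  R'_brass = ln(0.0747/0.0696)/(2πk) = 0.07072/(2π·117) = 9.619×10^-5 m·K/W
  R'_perlite = ln(0.166/0.0747)/(2πk) = 0.7985/(2π·0.0597) = 2.129 m·K/W
ΣR = 9.619×10^-5 + 2.129 = 2.129 m·K/W
Q' = ΔT/ΣR = (172 °C − 27.3 °C)/2.129 = 68.0 W/m

Q' = 68.0 W/m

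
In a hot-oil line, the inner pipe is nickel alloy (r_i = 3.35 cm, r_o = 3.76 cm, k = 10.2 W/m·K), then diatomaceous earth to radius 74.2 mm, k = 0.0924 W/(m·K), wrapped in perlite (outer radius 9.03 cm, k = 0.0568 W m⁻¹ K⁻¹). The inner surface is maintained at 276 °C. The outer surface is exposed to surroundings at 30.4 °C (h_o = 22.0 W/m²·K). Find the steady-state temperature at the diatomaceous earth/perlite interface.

T = 116 °C

Resistance network (inner→outer):
  R'_nickel alloy = ln(0.0376/0.0335)/(2πk) = 0.1155/(2π·10.2) = 0.001802 m·K/W
  R'_diatomaceous earth = ln(0.0742/0.0376)/(2πk) = 0.6798/(2π·0.0924) = 1.171 m·K/W
  R'_perlite = ln(0.0903/0.0742)/(2πk) = 0.1964/(2π·0.0568) = 0.5502 m·K/W
  R'_conv,out = 1/(2πr h) = 1/(2π·0.0903·22.0) = 0.08011 m·K/W
ΣR = 0.001802 + 1.171 + 0.5502 + 0.08011 = 1.803 m·K/W
Q' = ΔT/ΣR = (276 °C − 30.4 °C)/1.803 = 136.2 W/m
From the inner boundary to the diatomaceous earth/perlite interface, ΣR_partial = 1.173 m·K/W.
T_interface = T_in − Q'·ΣR_partial = 276 °C − (136.2)(1.173) = 116 °C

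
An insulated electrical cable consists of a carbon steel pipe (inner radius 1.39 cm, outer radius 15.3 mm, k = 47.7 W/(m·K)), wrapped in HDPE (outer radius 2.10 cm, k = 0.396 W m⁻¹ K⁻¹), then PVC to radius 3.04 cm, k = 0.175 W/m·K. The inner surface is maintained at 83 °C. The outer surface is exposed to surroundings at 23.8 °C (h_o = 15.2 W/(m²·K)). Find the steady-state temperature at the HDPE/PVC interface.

Treat each layer as a resistance in series:
  R'_carbon steel = ln(0.0153/0.0139)/(2πk) = 0.09596/(2π·47.7) = 3.202×10^-4 m·K/W
  R'_HDPE = ln(0.0210/0.0153)/(2πk) = 0.3167/(2π·0.396) = 0.1273 m·K/W
  R'_PVC = ln(0.0304/0.0210)/(2πk) = 0.3699/(2π·0.175) = 0.3364 m·K/W
  R'_conv,out = 1/(2πr h) = 1/(2π·0.0304·15.2) = 0.3444 m·K/W
ΣR = 3.202×10^-4 + 0.1273 + 0.3364 + 0.3444 = 0.8084 m·K/W
Q' = ΔT/ΣR = (83 °C − 23.8 °C)/0.8084 = 73.23 W/m
From the inner boundary to the HDPE/PVC interface, ΣR_partial = 0.1276 m·K/W.
T_interface = T_in − Q'·ΣR_partial = 83 °C − (73.23)(0.1276) = 73.7 °C

T = 73.7 °C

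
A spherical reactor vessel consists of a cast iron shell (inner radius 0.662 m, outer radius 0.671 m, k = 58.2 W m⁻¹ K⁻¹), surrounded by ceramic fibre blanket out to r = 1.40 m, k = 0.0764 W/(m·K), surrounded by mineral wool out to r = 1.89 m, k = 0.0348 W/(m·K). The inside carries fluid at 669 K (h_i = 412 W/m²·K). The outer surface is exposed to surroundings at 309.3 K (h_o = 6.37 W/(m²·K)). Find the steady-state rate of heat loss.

Q = 291 W

Resistance network (inner→outer):
  R_conv,in = 1/(4πr²h) = 1/(4π·0.662²·412) = 4.407×10^-4 K/W
  R_cast iron = (1/0.662 − 1/0.671)/(4πk) = 0.02026/(4π·58.2) = 2.770×10^-5 K/W
  R_ceramic fibre blanket = (1/0.671 − 1/1.40)/(4πk) = 0.7760/(4π·0.0764) = 0.8083 K/W
  R_mineral wool = (1/1.40 − 1/1.89)/(4πk) = 0.1852/(4π·0.0348) = 0.4235 K/W
  R_conv,out = 1/(4πr²h) = 1/(4π·1.89²·6.37) = 0.003497 K/W
ΣR = 4.407×10^-4 + 2.770×10^-5 + 0.8083 + 0.4235 + 0.003497 = 1.236 K/W
Q = ΔT/ΣR = (669 K − 309.3 K)/1.236 = 291 W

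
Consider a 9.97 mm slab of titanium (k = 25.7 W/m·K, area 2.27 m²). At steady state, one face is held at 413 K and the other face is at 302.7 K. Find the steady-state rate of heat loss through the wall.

Q = kA·ΔT/L = 25.7 × 2.27 × |413 K − 302.7 K| / 0.00997 = 6.45×10^5 W

Q = 645 kW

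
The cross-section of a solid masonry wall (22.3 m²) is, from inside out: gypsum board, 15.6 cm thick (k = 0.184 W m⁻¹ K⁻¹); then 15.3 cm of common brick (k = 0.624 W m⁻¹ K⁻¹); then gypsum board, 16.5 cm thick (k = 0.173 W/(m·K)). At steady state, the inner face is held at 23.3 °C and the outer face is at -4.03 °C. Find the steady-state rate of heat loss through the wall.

Q = 298 W

Treat each layer as a resistance in series:
  R_gypsum board = L/(kA) = 0.156/(0.184·22.3) = 0.03802 K/W
  R_common brick = L/(kA) = 0.153/(0.624·22.3) = 0.01100 K/W
  R_gypsum board = L/(kA) = 0.165/(0.173·22.3) = 0.04277 K/W
ΣR = 0.03802 + 0.01100 + 0.04277 = 0.09179 K/W
Q = ΔT/ΣR = (23.3 °C − -4.03 °C)/0.09179 = 298 W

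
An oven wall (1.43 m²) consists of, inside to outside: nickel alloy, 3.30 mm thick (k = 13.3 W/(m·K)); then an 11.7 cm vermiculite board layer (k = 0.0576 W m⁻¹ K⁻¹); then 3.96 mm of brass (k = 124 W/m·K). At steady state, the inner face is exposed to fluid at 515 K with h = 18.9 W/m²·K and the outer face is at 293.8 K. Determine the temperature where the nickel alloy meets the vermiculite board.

T = 509 K

Treat each layer as a resistance in series:
  R_conv,in = 1/(hA) = 1/(18.9·1.43) = 0.03700 K/W
  R_nickel alloy = L/(kA) = 0.00330/(13.3·1.43) = 1.735×10^-4 K/W
  R_vermiculite board = L/(kA) = 0.117/(0.0576·1.43) = 1.420 K/W
  R_brass = L/(kA) = 0.00396/(124·1.43) = 2.233×10^-5 K/W
ΣR = 0.03700 + 1.735×10^-4 + 1.420 + 2.233×10^-5 = 1.457 K/W
Q = ΔT/ΣR = (515 K − 293.8 K)/1.457 = 151.8 W
From the inner boundary to the nickel alloy/vermiculite board interface, ΣR_partial = 0.03717 K/W.
T_interface = T_in − Q·ΣR_partial = 515 K − (151.8)(0.03717) = 509 K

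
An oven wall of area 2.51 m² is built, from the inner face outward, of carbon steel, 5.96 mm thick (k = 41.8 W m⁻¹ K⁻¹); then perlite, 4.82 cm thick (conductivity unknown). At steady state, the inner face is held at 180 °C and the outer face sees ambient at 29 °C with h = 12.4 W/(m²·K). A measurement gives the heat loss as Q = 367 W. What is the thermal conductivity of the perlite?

k = 0.0506 W/m·K

ΣR = ΔT/Q = |180 − 29|/367 = 0.4114 K/W
Known resistances:
  R_carbon steel = L/(kA) = 0.00596/(41.8·2.51) = 5.681×10^-5 K/W
  R_conv,out = 1/(hA) = 1/(12.4·2.51) = 0.03213 K/W
R_perlite = ΣR − ΣR_known = 0.4114 − 0.03219 = 0.3792 K/W
L/(kA) = 0.3792 ⇒ k = 0.0482/(0.3792·2.51) = 0.0506 W/m·K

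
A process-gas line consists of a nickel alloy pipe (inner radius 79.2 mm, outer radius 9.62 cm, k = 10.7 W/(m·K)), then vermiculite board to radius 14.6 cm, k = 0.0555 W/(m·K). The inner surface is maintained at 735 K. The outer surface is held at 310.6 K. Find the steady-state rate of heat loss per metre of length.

Q' = 354 W/m

Treat each layer as a resistance in series:
  R'_nickel alloy = ln(0.0962/0.0792)/(2πk) = 0.1945/(2π·10.7) = 0.002892 m·K/W
  R'_vermiculite board = ln(0.146/0.0962)/(2πk) = 0.4172/(2π·0.0555) = 1.196 m·K/W
ΣR = 0.002892 + 1.196 = 1.199 m·K/W
Q' = ΔT/ΣR = (735 K − 310.6 K)/1.199 = 354 W/m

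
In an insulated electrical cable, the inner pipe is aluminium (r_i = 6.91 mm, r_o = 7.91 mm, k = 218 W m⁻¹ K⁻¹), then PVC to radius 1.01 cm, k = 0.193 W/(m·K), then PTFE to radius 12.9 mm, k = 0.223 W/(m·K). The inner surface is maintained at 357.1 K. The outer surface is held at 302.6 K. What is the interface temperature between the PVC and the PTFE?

Series thermal resistances, inner to outer:
  R'_aluminium = ln(0.00791/0.00691)/(2πk) = 0.1352/(2π·218) = 9.867×10^-5 m·K/W
  R'_PVC = ln(0.0101/0.00791)/(2πk) = 0.2444/(2π·0.193) = 0.2015 m·K/W
  R'_PTFE = ln(0.0129/0.0101)/(2πk) = 0.2447/(2π·0.223) = 0.1746 m·K/W
ΣR = 9.867×10^-5 + 0.2015 + 0.1746 = 0.3762 m·K/W
Q' = ΔT/ΣR = (357.1 K − 302.6 K)/0.3762 = 144.9 W/m
From the inner boundary to the PVC/PTFE interface, ΣR_partial = 0.2016 m·K/W.
T_interface = T_in − Q'·ΣR_partial = 357.1 K − (144.9)(0.2016) = 327.9 K

T = 327.9 K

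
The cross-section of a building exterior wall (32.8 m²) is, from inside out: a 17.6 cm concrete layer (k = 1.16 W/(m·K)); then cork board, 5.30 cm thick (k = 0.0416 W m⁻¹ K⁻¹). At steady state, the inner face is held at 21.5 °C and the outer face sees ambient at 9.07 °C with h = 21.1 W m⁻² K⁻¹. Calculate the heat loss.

Treat each layer as a resistance in series:
  R_concrete = L/(kA) = 0.176/(1.16·32.8) = 0.004626 K/W
  R_cork board = L/(kA) = 0.0530/(0.0416·32.8) = 0.03884 K/W
  R_conv,out = 1/(hA) = 1/(21.1·32.8) = 0.001445 K/W
ΣR = 0.004626 + 0.03884 + 0.001445 = 0.04491 K/W
Q = ΔT/ΣR = (21.5 °C − 9.07 °C)/0.04491 = 277 W

Q = 277 W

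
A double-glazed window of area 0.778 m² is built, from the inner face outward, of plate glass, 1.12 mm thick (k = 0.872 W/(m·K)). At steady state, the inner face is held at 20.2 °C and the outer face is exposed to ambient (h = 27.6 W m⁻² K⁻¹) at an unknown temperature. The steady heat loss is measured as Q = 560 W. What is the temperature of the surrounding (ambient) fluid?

T_out = -6.80 °C

Series resistances:
  R_plate glass = L/(kA) = 0.00112/(0.872·0.778) = 0.001651 K/W
  R_conv,out = 1/(hA) = 1/(27.6·0.778) = 0.04657 K/W
ΣR = 0.04822 K/W
ΔT = Q·ΣR = 560 × 0.04822 = 27.00 K
Heat flows outward, so T_out = T_in − ΔT = 20.2 − 27.00 = -6.80 °C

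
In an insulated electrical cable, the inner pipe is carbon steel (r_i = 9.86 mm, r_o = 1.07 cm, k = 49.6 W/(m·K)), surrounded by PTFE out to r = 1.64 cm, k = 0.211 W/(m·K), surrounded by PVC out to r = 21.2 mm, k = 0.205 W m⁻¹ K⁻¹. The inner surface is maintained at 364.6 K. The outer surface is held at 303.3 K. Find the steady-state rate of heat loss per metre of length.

Treat each layer as a resistance in series:
  R'_carbon steel = ln(0.0107/0.00986)/(2πk) = 0.08176/(2π·49.6) = 2.623×10^-4 m·K/W
  R'_PTFE = ln(0.0164/0.0107)/(2πk) = 0.4270/(2π·0.211) = 0.3221 m·K/W
  R'_PVC = ln(0.0212/0.0164)/(2πk) = 0.2567/(2π·0.205) = 0.1993 m·K/W
ΣR = 2.623×10^-4 + 0.3221 + 0.1993 = 0.5217 m·K/W
Q' = ΔT/ΣR = (364.6 K − 303.3 K)/0.5217 = 118 W/m

Q' = 118 W/m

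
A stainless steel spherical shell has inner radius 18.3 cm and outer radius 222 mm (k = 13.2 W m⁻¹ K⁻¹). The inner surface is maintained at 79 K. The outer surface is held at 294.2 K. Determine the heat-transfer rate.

Q = 37.2 kW

Q = 4πk·ΔT/(1/r₁ − 1/r₂) = 4π × 13.2 × 215.2 / (1/0.183 − 1/0.222) = 37200 W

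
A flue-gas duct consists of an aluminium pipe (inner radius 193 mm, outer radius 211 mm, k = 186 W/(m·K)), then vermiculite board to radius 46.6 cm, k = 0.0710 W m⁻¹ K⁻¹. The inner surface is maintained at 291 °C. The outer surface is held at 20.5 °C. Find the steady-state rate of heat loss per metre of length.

Resistance network (inner→outer):
  R'_aluminium = ln(0.211/0.193)/(2πk) = 0.08917/(2π·186) = 7.630×10^-5 m·K/W
  R'_vermiculite board = ln(0.466/0.211)/(2πk) = 0.7923/(2π·0.0710) = 1.776 m·K/W
ΣR = 7.630×10^-5 + 1.776 = 1.776 m·K/W
Q' = ΔT/ΣR = (291 °C − 20.5 °C)/1.776 = 152 W/m

Q' = 152 W/m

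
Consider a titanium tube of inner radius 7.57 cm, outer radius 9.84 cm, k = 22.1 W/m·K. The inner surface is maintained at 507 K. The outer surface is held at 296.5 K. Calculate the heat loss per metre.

Q' = 111 kW/m

Q' = 2πk·ΔT/ln(r₂/r₁) = 2π × 22.1 × 210.5 / ln(0.0984/0.0757) = 1.11×10^5 W/m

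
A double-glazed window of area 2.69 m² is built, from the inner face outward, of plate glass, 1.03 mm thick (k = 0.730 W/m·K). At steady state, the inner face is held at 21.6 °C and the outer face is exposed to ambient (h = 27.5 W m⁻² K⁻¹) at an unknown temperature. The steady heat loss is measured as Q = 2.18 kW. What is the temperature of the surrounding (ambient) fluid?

T_out = -9.01 °C

Series resistances:
  R_plate glass = L/(kA) = 0.00103/(0.730·2.69) = 5.245×10^-4 K/W
  R_conv,out = 1/(hA) = 1/(27.5·2.69) = 0.01352 K/W
ΣR = 0.01404 K/W
ΔT = Q·ΣR = 2180 × 0.01404 = 30.61 K
Heat flows outward, so T_out = T_in − ΔT = 21.6 − 30.61 = -9.01 °C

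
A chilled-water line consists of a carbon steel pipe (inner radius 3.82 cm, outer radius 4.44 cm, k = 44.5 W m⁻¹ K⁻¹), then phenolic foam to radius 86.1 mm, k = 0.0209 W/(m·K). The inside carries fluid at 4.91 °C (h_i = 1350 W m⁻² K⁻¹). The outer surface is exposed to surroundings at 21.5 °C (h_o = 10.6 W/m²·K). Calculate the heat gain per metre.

Q' = 3.18 W/m

Series thermal resistances, inner to outer:
  R'_conv,in = 1/(2πr h) = 1/(2π·0.0382·1350) = 0.003086 m·K/W
  R'_carbon steel = ln(0.0444/0.0382)/(2πk) = 0.1504/(2π·44.5) = 5.379×10^-4 m·K/W
  R'_phenolic foam = ln(0.0861/0.0444)/(2πk) = 0.6623/(2π·0.0209) = 5.043 m·K/W
  R'_conv,out = 1/(2πr h) = 1/(2π·0.0861·10.6) = 0.1744 m·K/W
ΣR = 0.003086 + 5.379×10^-4 + 5.043 + 0.1744 = 5.221 m·K/W
Q' = ΔT/ΣR = (4.91 °C − 21.5 °C)/5.221 = -3.18 W/m
(Negative Q' ⇒ heat flows inward; heat gain = 3.18 W/m.)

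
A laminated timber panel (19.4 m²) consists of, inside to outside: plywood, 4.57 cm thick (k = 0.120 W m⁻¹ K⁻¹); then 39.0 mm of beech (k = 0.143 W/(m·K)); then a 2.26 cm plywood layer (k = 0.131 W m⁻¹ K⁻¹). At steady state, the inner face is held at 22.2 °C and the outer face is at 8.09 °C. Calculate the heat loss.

Treat each layer as a resistance in series:
  R_plywood = L/(kA) = 0.0457/(0.120·19.4) = 0.01963 K/W
  R_beech = L/(kA) = 0.0390/(0.143·19.4) = 0.01406 K/W
  R_plywood = L/(kA) = 0.0226/(0.131·19.4) = 0.008893 K/W
ΣR = 0.01963 + 0.01406 + 0.008893 = 0.04258 K/W
Q = ΔT/ΣR = (22.2 °C − 8.09 °C)/0.04258 = 331 W

Q = 331 W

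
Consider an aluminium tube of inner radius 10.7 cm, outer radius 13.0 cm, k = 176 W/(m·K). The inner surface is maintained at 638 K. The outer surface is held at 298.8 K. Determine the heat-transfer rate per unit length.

Q' = 2πk·ΔT/ln(r₂/r₁) = 2π × 176 × 339.2 / ln(0.130/0.107) = 1.93×10^6 W/m

Q' = 1930 kW/m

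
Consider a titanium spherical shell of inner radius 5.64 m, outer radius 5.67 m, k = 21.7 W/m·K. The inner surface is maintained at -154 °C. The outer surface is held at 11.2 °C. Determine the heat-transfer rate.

Q = 4πk·ΔT/(1/r₁ − 1/r₂) = 4π × 21.7 × 165.2 / (1/5.64 − 1/5.67) = 4.80×10^7 W

Q = 4.80×10^7 W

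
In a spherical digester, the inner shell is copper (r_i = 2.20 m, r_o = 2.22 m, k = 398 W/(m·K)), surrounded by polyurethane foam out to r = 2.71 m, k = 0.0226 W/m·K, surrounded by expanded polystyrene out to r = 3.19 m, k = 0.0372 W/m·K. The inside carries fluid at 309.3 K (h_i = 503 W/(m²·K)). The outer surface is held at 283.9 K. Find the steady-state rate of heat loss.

Q = 62.6 W

Treat each layer as a resistance in series:
  R_conv,in = 1/(4πr²h) = 1/(4π·2.20²·503) = 3.269×10^-5 K/W
  R_copper = (1/2.20 − 1/2.22)/(4πk) = 0.004095/(4π·398) = 8.188×10^-7 K/W
  R_polyurethane foam = (1/2.22 − 1/2.71)/(4πk) = 0.08145/(4π·0.0226) = 0.2868 K/W
  R_expanded polystyrene = (1/2.71 − 1/3.19)/(4πk) = 0.05552/(4π·0.0372) = 0.1188 K/W
ΣR = 3.269×10^-5 + 8.188×10^-7 + 0.2868 + 0.1188 = 0.4056 K/W
Q = ΔT/ΣR = (309.3 K − 283.9 K)/0.4056 = 62.6 W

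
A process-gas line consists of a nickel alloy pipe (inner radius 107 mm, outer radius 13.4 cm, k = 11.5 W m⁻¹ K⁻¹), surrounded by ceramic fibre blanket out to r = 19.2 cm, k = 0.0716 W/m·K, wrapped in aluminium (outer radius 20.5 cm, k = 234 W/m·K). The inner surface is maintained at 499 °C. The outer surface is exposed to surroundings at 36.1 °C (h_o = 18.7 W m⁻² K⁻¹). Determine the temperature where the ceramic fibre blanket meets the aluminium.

Series thermal resistances, inner to outer:
  R'_nickel alloy = ln(0.134/0.107)/(2πk) = 0.2250/(2π·11.5) = 0.003114 m·K/W
  R'_ceramic fibre blanket = ln(0.192/0.134)/(2πk) = 0.3597/(2π·0.0716) = 0.7995 m·K/W
  R'_aluminium = ln(0.205/0.192)/(2πk) = 0.06551/(2π·234) = 4.456×10^-5 m·K/W
  R'_conv,out = 1/(2πr h) = 1/(2π·0.205·18.7) = 0.04152 m·K/W
ΣR = 0.003114 + 0.7995 + 4.456×10^-5 + 0.04152 = 0.8442 m·K/W
Q' = ΔT/ΣR = (499 °C − 36.1 °C)/0.8442 = 548.3 W/m
From the inner boundary to the ceramic fibre blanket/aluminium interface, ΣR_partial = 0.8026 m·K/W.
T_interface = T_in − Q'·ΣR_partial = 499 °C − (548.3)(0.8026) = 58.9 °C

T = 58.9 °C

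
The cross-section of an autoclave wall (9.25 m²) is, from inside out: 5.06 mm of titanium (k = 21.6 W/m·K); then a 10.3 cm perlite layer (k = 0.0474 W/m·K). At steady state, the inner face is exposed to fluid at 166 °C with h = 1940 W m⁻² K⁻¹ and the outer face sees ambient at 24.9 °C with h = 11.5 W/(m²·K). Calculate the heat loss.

Q = 577 W

Resistance network (inner→outer):
  R_conv,in = 1/(hA) = 1/(1940·9.25) = 5.573×10^-5 K/W
  R_titanium = L/(kA) = 0.00506/(21.6·9.25) = 2.533×10^-5 K/W
  R_perlite = L/(kA) = 0.103/(0.0474·9.25) = 0.2349 K/W
  R_conv,out = 1/(hA) = 1/(11.5·9.25) = 0.009401 K/W
ΣR = 5.573×10^-5 + 2.533×10^-5 + 0.2349 + 0.009401 = 0.2444 K/W
Q = ΔT/ΣR = (166 °C − 24.9 °C)/0.2444 = 577 W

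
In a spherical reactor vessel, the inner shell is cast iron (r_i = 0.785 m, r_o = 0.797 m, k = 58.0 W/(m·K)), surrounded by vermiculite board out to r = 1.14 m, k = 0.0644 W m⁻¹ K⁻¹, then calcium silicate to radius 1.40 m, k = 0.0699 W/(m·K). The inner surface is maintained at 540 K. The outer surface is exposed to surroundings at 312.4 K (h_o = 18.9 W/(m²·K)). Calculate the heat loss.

Q = 348 W

Series thermal resistances, inner to outer:
  R_cast iron = (1/0.785 − 1/0.797)/(4πk) = 0.01918/(4π·58.0) = 2.632×10^-5 K/W
  R_vermiculite board = (1/0.797 − 1/1.14)/(4πk) = 0.3775/(4π·0.0644) = 0.4665 K/W
  R_calcium silicate = (1/1.14 − 1/1.40)/(4πk) = 0.1629/(4π·0.0699) = 0.1855 K/W
  R_conv,out = 1/(4πr²h) = 1/(4π·1.40²·18.9) = 0.002148 K/W
ΣR = 2.632×10^-5 + 0.4665 + 0.1855 + 0.002148 = 0.6542 K/W
Q = ΔT/ΣR = (540 K − 312.4 K)/0.6542 = 348 W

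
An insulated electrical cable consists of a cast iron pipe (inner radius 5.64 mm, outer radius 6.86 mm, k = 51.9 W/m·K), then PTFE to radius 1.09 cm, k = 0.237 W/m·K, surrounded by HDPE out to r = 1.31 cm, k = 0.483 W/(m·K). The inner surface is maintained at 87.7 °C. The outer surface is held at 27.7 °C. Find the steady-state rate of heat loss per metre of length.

Q' = 161 W/m

Resistance network (inner→outer):
  R'_cast iron = ln(0.00686/0.00564)/(2πk) = 0.1958/(2π·51.9) = 6.005×10^-4 m·K/W
  R'_PTFE = ln(0.0109/0.00686)/(2πk) = 0.4631/(2π·0.237) = 0.3110 m·K/W
  R'_HDPE = ln(0.0131/0.0109)/(2πk) = 0.1838/(2π·0.483) = 0.06058 m·K/W
ΣR = 6.005×10^-4 + 0.3110 + 0.06058 = 0.3722 m·K/W
Q' = ΔT/ΣR = (87.7 °C − 27.7 °C)/0.3722 = 161 W/m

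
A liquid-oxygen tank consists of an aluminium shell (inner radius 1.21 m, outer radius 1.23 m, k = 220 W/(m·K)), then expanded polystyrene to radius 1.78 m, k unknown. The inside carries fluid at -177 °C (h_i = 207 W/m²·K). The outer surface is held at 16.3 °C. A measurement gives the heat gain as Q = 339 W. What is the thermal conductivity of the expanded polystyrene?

ΣR = ΔT/Q = |-177 − 16.3|/339 = 0.5702 K/W
Known resistances:
  R_conv,in = 1/(4πr²h) = 1/(4π·1.21²·207) = 2.626×10^-4 K/W
  R_aluminium = (1/1.21 − 1/1.23)/(4πk) = 0.01344/(4π·220) = 4.861×10^-6 K/W
R_expanded polystyrene = ΣR − ΣR_known = 0.5702 − 2.675×10^-4 = 0.5699 K/W
(1/r₁−1/r₂)/(4πk) = 0.5699 ⇒ k = 0.2512/(4π·0.5699) = 0.0351 W/m·K

k = 0.0351 W/m·K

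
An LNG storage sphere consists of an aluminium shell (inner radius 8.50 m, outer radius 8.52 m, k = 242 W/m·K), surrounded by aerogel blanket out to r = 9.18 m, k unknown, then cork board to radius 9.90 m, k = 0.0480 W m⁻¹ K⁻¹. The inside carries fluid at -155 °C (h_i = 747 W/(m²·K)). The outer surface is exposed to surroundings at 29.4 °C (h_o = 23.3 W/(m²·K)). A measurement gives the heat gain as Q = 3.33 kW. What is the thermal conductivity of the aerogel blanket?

ΣR = ΔT/Q = |-155 − 29.4|/3330 = 0.05538 K/W
Known resistances:
  R_conv,in = 1/(4πr²h) = 1/(4π·8.50²·747) = 1.474×10^-6 K/W
  R_aluminium = (1/8.50 − 1/8.52)/(4πk) = 2.762×10^-4/(4π·242) = 9.081×10^-8 K/W
  R_cork board = (1/9.18 − 1/9.90)/(4πk) = 0.007922/(4π·0.0480) = 0.01313 K/W
  R_conv,out = 1/(4πr²h) = 1/(4π·9.90²·23.3) = 3.485×10^-5 K/W
R_aerogel blanket = ΣR − ΣR_known = 0.05538 − 0.01317 = 0.04221 K/W
(1/r₁−1/r₂)/(4πk) = 0.04221 ⇒ k = 0.008438/(4π·0.04221) = 0.0159 W/m·K

k = 0.0159 W/m·K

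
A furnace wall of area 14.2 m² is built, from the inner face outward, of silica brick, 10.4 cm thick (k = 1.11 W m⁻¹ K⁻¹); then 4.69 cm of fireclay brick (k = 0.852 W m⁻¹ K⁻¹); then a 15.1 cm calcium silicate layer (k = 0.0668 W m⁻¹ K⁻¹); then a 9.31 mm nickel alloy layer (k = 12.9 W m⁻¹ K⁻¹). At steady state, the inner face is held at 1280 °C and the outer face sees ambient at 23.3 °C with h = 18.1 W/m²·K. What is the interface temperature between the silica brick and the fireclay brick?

T = 1232 °C

Treat each layer as a resistance in series:
  R_silica brick = L/(kA) = 0.104/(1.11·14.2) = 0.006598 K/W
  R_fireclay brick = L/(kA) = 0.0469/(0.852·14.2) = 0.003877 K/W
  R_calcium silicate = L/(kA) = 0.151/(0.0668·14.2) = 0.1592 K/W
  R_nickel alloy = L/(kA) = 0.00931/(12.9·14.2) = 5.082×10^-5 K/W
  R_conv,out = 1/(hA) = 1/(18.1·14.2) = 0.003891 K/W
ΣR = 0.006598 + 0.003877 + 0.1592 + 5.082×10^-5 + 0.003891 = 0.1736 K/W
Q = ΔT/ΣR = (1280 °C − 23.3 °C)/0.1736 = 7239 W
From the inner boundary to the silica brick/fireclay brick interface, ΣR_partial = 0.006598 K/W.
T_interface = T_in − Q·ΣR_partial = 1280 °C − (7239)(0.006598) = 1232 °C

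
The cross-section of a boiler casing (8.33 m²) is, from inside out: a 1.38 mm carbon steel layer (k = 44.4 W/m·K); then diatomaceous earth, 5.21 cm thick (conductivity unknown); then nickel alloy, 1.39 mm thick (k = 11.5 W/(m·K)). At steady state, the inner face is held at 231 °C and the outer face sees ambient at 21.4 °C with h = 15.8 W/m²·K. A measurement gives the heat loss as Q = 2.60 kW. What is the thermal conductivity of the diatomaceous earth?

k = 0.0857 W/m·K

ΣR = ΔT/Q = |231 − 21.4|/2600 = 0.08062 K/W
Known resistances:
  R_carbon steel = L/(kA) = 0.00138/(44.4·8.33) = 3.731×10^-6 K/W
  R_nickel alloy = L/(kA) = 0.00139/(11.5·8.33) = 1.451×10^-5 K/W
  R_conv,out = 1/(hA) = 1/(15.8·8.33) = 0.007598 K/W
R_diatomaceous earth = ΣR − ΣR_known = 0.08062 − 0.007616 = 0.07300 K/W
L/(kA) = 0.07300 ⇒ k = 0.0521/(0.07300·8.33) = 0.0857 W/m·K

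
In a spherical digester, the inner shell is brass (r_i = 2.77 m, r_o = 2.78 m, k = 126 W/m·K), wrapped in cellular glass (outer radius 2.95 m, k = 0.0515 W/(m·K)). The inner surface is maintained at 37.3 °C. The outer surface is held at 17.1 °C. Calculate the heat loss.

Q = 631 W

Series thermal resistances, inner to outer:
  R_brass = (1/2.77 − 1/2.78)/(4πk) = 0.001299/(4π·126) = 8.202×10^-7 K/W
  R_cellular glass = (1/2.78 − 1/2.95)/(4πk) = 0.02073/(4π·0.0515) = 0.03203 K/W
ΣR = 8.202×10^-7 + 0.03203 = 0.03203 K/W
Q = ΔT/ΣR = (37.3 °C − 17.1 °C)/0.03203 = 631 W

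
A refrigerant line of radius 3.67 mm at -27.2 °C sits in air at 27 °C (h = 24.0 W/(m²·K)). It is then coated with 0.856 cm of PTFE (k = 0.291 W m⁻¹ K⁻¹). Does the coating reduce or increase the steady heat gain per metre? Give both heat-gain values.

Critical radius for a cylinder: r_cr = k/h = 0.0121 m = 1.21 cm.
Outer radius after coating: r₂ = 0.00367 + 0.00856 = 0.01223 m.
r₁ < r_cr < r₂: heat gain rises to a maximum at r_cr then falls. Whether the coating helps depends on whether Q(r₂) has dropped back below Q(r₁).
Bare: R = 1/(2πr₁h) = 1.807 m·K/W; Q = 54.2/1.807 = 30.0 W/m.
Coated: R = R_cond + R_conv = 1.201 m·K/W; Q = 54.2/1.201 = 45.1 W/m.

increases: 30.0 → 45.1 W/m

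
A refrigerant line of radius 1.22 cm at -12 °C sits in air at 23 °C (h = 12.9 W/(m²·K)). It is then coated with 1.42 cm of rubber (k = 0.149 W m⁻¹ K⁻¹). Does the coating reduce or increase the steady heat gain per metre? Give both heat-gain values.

reduces: 34.6 → 27.1 W/m

Critical radius for a cylinder: r_cr = k/h = 0.0116 m = 1.16 cm.
Outer radius after coating: r₂ = 0.0122 + 0.0142 = 0.0264 m.
Since r₁ ≥ r_cr, any added insulation reduces the heat gain.
Bare: R = 1/(2πr₁h) = 1.011 m·K/W; Q = 35/1.011 = 34.6 W/m.
Coated: R = R_cond + R_conv = 1.292 m·K/W; Q = 35/1.292 = 27.1 W/m.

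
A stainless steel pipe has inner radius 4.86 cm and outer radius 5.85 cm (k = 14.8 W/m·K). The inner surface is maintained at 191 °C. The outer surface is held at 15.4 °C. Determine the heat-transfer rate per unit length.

Q' = 88.1 kW/m

Q' = 2πk·ΔT/ln(r₂/r₁) = 2π × 14.8 × 175.6 / ln(0.0585/0.0486) = 88100 W/m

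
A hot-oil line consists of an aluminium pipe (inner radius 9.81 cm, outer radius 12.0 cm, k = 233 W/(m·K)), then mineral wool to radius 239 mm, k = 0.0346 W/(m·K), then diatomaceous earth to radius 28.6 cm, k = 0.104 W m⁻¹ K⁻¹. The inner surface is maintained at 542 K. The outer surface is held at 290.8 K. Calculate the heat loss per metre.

Series thermal resistances, inner to outer:
  R'_aluminium = ln(0.120/0.0981)/(2πk) = 0.2015/(2π·233) = 1.376×10^-4 m·K/W
  R'_mineral wool = ln(0.239/0.120)/(2πk) = 0.6890/(2π·0.0346) = 3.169 m·K/W
  R'_diatomaceous earth = ln(0.286/0.239)/(2πk) = 0.1795/(2π·0.104) = 0.2747 m·K/W
ΣR = 1.376×10^-4 + 3.169 + 0.2747 = 3.444 m·K/W
Q' = ΔT/ΣR = (542 K − 290.8 K)/3.444 = 72.9 W/m

Q' = 72.9 W/m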